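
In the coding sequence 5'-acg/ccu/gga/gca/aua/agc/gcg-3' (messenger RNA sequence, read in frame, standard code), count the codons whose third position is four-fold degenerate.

5

Codon 1 ACG (Thr): third position 4-fold.
Codon 2 CCU (Pro): third position 4-fold.
Codon 3 GGA (Gly): third position 4-fold.
Codon 4 GCA (Ala): third position 4-fold.
Codon 5 AUA (Ile): third position 3-fold.
Codon 6 AGC (Ser): third position 2-fold.
Codon 7 GCG (Ala): third position 4-fold.
Four-fold degenerate third positions: 5.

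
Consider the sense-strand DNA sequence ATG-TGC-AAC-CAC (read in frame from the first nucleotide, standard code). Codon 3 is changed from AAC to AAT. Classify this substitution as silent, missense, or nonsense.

Position 9 falls in codon 3: AAC → Asn.
After the substitution the codon is AAT → Asn.
Both encode Asn, so the change is synonymous.

silent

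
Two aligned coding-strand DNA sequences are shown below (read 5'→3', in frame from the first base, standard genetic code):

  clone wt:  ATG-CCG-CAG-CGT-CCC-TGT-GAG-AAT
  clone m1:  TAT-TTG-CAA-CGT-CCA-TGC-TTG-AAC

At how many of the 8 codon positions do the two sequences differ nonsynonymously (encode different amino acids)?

Codon 1: ATG Met / TAT Tyr — nonsynonymous.
Codon 2: CCG Pro / TTG Leu — nonsynonymous.
Codon 3: CAG Gln / CAA Gln — synonymous.
Codon 4: CGT Arg / CGT Arg — identical.
Codon 5: CCC Pro / CCA Pro — synonymous.
Codon 6: TGT Cys / TGC Cys — synonymous.
Codon 7: GAG Glu / TTG Leu — nonsynonymous.
Codon 8: AAT Asn / AAC Asn — synonymous.
Nonsynonymous differences: 3.

3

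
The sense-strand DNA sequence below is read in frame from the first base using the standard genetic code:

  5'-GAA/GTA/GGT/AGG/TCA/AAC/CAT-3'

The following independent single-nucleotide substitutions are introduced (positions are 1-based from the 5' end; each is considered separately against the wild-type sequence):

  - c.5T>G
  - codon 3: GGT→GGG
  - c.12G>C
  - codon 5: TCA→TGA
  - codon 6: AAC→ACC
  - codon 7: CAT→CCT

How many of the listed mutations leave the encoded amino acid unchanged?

1

Codon 2: GTA (Val) → GGA (Gly) — missense.
Codon 3: GGT (Gly) → GGG (Gly) — synonymous.
Codon 4: AGG (Arg) → AGC (Ser) — missense.
Codon 5: TCA (Ser) → TGA (Stop) — nonsense.
Codon 6: AAC (Asn) → ACC (Thr) — missense.
Codon 7: CAT (His) → CCT (Pro) — missense.
Synonymous: 1 of 6.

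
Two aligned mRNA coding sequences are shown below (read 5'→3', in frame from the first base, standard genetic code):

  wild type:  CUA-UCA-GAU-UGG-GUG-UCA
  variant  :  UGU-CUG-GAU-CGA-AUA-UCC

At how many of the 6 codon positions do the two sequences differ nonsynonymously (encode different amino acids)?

Codon 1: CUA Leu / UGU Cys — nonsynonymous.
Codon 2: UCA Ser / CUG Leu — nonsynonymous.
Codon 3: GAU Asp / GAU Asp — identical.
Codon 4: UGG Trp / CGA Arg — nonsynonymous.
Codon 5: GUG Val / AUA Ile — nonsynonymous.
Codon 6: UCA Ser / UCC Ser — synonymous.
Nonsynonymous differences: 4.

4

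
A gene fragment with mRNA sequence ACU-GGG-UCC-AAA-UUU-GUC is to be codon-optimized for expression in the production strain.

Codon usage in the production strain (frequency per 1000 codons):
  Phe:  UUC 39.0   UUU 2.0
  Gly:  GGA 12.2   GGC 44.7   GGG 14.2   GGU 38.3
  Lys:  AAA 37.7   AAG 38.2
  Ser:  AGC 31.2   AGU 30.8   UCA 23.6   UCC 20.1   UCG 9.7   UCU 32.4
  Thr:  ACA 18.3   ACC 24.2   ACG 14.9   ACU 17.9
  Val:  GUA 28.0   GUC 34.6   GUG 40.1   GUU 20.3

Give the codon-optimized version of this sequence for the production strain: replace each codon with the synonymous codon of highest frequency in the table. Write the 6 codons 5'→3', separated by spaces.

Codon 1 (Thr): best is ACC at 24.2.
Codon 2 (Gly): best is GGC at 44.7.
Codon 3 (Ser): best is UCU at 32.4.
Codon 4 (Lys): best is AAG at 38.2.
Codon 5 (Phe): best is UUC at 39.0.
Codon 6 (Val): best is GUG at 40.1.

ACC GGC UCU AAG UUC GUG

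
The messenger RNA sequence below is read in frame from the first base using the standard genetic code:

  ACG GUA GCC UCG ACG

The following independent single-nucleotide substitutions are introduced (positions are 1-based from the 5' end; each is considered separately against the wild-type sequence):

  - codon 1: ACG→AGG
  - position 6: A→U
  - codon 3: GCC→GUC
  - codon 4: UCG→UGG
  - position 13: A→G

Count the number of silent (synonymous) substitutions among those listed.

1

Codon 1: ACG (Thr) → AGG (Arg) — missense.
Codon 2: GUA (Val) → GUU (Val) — synonymous.
Codon 3: GCC (Ala) → GUC (Val) — missense.
Codon 4: UCG (Ser) → UGG (Trp) — missense.
Codon 5: ACG (Thr) → GCG (Ala) — missense.
Synonymous: 1 of 5.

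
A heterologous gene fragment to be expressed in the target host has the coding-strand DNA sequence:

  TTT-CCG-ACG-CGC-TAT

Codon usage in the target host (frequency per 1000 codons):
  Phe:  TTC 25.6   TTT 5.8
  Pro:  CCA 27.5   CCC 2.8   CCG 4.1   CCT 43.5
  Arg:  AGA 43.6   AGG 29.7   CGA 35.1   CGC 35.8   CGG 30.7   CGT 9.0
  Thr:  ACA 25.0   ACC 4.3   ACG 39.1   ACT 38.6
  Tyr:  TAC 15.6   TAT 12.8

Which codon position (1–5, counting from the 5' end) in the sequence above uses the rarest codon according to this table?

Codon 1 TTT (Phe): 5.8 per 1000.
Codon 2 CCG (Pro): 4.1 per 1000.
Codon 3 ACG (Thr): 39.1 per 1000.
Codon 4 CGC (Arg): 35.8 per 1000.
Codon 5 TAT (Tyr): 12.8 per 1000.
Lowest frequency is 4.1 at codon 2.

2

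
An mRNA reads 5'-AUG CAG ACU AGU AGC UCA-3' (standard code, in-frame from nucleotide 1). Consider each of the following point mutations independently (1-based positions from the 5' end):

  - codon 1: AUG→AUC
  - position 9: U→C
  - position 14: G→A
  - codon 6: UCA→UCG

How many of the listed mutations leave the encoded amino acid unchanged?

Codon 1: AUG (Met) → AUC (Ile) — missense.
Codon 3: ACU (Thr) → ACC (Thr) — synonymous.
Codon 5: AGC (Ser) → AAC (Asn) — missense.
Codon 6: UCA (Ser) → UCG (Ser) — synonymous.
Synonymous: 2 of 4.

2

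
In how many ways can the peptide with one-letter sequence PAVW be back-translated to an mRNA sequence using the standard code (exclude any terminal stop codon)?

64

Pro: 4 codons.
Ala: 4 codons.
Val: 4 codons.
Trp: 1 codon.
4 × 4 × 4 × 1 = 64.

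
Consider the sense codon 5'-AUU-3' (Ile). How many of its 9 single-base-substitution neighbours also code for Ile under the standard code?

2

Position 1: none → 0 synonymous.
Position 2: none → 0 synonymous.
Position 3: AUC, AUA → 2 synonymous.
Total: 0 + 0 + 2 = 2.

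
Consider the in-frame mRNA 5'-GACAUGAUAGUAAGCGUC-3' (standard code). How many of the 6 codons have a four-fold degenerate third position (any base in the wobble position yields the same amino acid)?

Codon 1 GAC (Asp): third position 2-fold.
Codon 2 AUG (Met): third position 1-fold.
Codon 3 AUA (Ile): third position 3-fold.
Codon 4 GUA (Val): third position 4-fold.
Codon 5 AGC (Ser): third position 2-fold.
Codon 6 GUC (Val): third position 4-fold.
Four-fold degenerate third positions: 2.

2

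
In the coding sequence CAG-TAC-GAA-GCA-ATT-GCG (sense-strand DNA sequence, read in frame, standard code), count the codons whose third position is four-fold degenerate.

2

Codon 1 CAG (Gln): third position 2-fold.
Codon 2 TAC (Tyr): third position 2-fold.
Codon 3 GAA (Glu): third position 2-fold.
Codon 4 GCA (Ala): third position 4-fold.
Codon 5 ATT (Ile): third position 3-fold.
Codon 6 GCG (Ala): third position 4-fold.
Four-fold degenerate third positions: 2.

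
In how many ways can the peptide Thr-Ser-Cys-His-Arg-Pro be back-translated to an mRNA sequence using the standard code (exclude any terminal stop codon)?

Thr: 4 codons.
Ser: 6 codons.
Cys: 2 codons.
His: 2 codons.
Arg: 6 codons.
Pro: 4 codons.
4 × 6 × 2 × 2 × 6 × 4 = 2304.

2304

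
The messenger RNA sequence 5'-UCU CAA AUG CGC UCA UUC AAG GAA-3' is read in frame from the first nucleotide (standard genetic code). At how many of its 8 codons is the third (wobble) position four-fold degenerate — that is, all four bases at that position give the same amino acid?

3

Codon 1 UCU (Ser): third position 4-fold.
Codon 2 CAA (Gln): third position 2-fold.
Codon 3 AUG (Met): third position 1-fold.
Codon 4 CGC (Arg): third position 4-fold.
Codon 5 UCA (Ser): third position 4-fold.
Codon 6 UUC (Phe): third position 2-fold.
Codon 7 AAG (Lys): third position 2-fold.
Codon 8 GAA (Glu): third position 2-fold.
Four-fold degenerate third positions: 3.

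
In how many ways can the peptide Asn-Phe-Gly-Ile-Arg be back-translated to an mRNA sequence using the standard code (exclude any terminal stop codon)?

Asn: 2 codons.
Phe: 2 codons.
Gly: 4 codons.
Ile: 3 codons.
Arg: 6 codons.
2 × 2 × 4 × 3 × 6 = 288.

288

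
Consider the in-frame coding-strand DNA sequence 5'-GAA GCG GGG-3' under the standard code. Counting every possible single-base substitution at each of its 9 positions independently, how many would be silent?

7

Codon 1 (GAA, Glu): 1 synonymous substitution.
Codon 2 (GCG, Ala): 3 synonymous substitutions.
Codon 3 (GGG, Gly): 3 synonymous substitutions.
Total: 1 + 3 + 3 = 7.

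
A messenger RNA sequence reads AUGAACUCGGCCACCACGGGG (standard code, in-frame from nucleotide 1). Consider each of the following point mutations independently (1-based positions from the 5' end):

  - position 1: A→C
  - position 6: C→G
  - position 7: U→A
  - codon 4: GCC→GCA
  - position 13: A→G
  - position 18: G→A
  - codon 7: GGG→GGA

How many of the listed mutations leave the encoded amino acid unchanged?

3

Codon 1: AUG (Met) → CUG (Leu) — missense.
Codon 2: AAC (Asn) → AAG (Lys) — missense.
Codon 3: UCG (Ser) → ACG (Thr) — missense.
Codon 4: GCC (Ala) → GCA (Ala) — synonymous.
Codon 5: ACC (Thr) → GCC (Ala) — missense.
Codon 6: ACG (Thr) → ACA (Thr) — synonymous.
Codon 7: GGG (Gly) → GGA (Gly) — synonymous.
Synonymous: 3 of 7.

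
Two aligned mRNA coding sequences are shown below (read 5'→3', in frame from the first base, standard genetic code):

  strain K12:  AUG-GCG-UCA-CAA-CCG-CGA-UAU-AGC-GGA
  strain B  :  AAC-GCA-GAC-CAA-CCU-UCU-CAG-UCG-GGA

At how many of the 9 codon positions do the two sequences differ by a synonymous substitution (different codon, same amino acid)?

3

Codon 1: AUG Met / AAC Asn — nonsynonymous.
Codon 2: GCG Ala / GCA Ala — synonymous.
Codon 3: UCA Ser / GAC Asp — nonsynonymous.
Codon 4: CAA Gln / CAA Gln — identical.
Codon 5: CCG Pro / CCU Pro — synonymous.
Codon 6: CGA Arg / UCU Ser — nonsynonymous.
Codon 7: UAU Tyr / CAG Gln — nonsynonymous.
Codon 8: AGC Ser / UCG Ser — synonymous.
Codon 9: GGA Gly / GGA Gly — identical.
Synonymous differences: 3.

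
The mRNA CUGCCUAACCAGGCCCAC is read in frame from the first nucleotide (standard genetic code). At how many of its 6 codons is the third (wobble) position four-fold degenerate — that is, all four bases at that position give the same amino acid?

Codon 1 CUG (Leu): third position 4-fold.
Codon 2 CCU (Pro): third position 4-fold.
Codon 3 AAC (Asn): third position 2-fold.
Codon 4 CAG (Gln): third position 2-fold.
Codon 5 GCC (Ala): third position 4-fold.
Codon 6 CAC (His): third position 2-fold.
Four-fold degenerate third positions: 3.

3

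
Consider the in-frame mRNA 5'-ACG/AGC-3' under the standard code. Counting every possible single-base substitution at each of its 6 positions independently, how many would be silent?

4

Codon 1 (ACG, Thr): 3 synonymous substitutions.
Codon 2 (AGC, Ser): 1 synonymous substitution.
Total: 3 + 1 = 4.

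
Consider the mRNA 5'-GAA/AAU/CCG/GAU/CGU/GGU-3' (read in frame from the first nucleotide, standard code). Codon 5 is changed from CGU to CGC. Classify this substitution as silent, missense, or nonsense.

Position 15 falls in codon 5: CGU → Arg.
After the substitution the codon is CGC → Arg.
Both encode Arg, so the change is synonymous.

silent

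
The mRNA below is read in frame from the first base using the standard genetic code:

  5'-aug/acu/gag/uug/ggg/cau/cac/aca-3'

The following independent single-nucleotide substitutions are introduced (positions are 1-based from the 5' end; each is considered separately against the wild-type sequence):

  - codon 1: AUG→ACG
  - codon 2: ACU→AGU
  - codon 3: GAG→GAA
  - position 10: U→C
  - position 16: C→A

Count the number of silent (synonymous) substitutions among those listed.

2

Codon 1: AUG (Met) → ACG (Thr) — missense.
Codon 2: ACU (Thr) → AGU (Ser) — missense.
Codon 3: GAG (Glu) → GAA (Glu) — synonymous.
Codon 4: UUG (Leu) → CUG (Leu) — synonymous.
Codon 6: CAU (His) → AAU (Asn) — missense.
Synonymous: 2 of 5.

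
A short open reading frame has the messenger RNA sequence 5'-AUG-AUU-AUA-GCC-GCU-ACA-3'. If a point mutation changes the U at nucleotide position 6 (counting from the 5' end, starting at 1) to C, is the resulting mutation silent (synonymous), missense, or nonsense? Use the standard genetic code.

silent

Position 6 falls in codon 2: AUU → Ile.
After the substitution the codon is AUC → Ile.
Both encode Ile, so the change is synonymous.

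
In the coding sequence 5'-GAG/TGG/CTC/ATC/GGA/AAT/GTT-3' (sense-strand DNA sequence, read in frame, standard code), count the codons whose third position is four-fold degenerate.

3

Codon 1 GAG (Glu): third position 2-fold.
Codon 2 TGG (Trp): third position 1-fold.
Codon 3 CTC (Leu): third position 4-fold.
Codon 4 ATC (Ile): third position 3-fold.
Codon 5 GGA (Gly): third position 4-fold.
Codon 6 AAT (Asn): third position 2-fold.
Codon 7 GTT (Val): third position 4-fold.
Four-fold degenerate third positions: 3.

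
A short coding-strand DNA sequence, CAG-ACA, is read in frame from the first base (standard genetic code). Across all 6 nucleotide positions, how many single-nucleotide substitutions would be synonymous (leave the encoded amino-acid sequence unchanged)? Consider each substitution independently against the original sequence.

4

Codon 1 (CAG, Gln): 1 synonymous substitution.
Codon 2 (ACA, Thr): 3 synonymous substitutions.
Total: 1 + 3 = 4.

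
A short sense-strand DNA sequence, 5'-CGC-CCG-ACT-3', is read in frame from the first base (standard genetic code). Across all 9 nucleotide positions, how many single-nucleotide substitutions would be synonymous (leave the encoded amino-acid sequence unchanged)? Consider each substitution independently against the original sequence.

Codon 1 (CGC, Arg): 3 synonymous substitutions.
Codon 2 (CCG, Pro): 3 synonymous substitutions.
Codon 3 (ACT, Thr): 3 synonymous substitutions.
Total: 3 + 3 + 3 = 9.

9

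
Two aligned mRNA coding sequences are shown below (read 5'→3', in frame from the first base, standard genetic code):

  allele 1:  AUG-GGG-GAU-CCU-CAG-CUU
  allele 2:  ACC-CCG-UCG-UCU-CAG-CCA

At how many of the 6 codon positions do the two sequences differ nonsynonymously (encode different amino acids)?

5

Codon 1: AUG Met / ACC Thr — nonsynonymous.
Codon 2: GGG Gly / CCG Pro — nonsynonymous.
Codon 3: GAU Asp / UCG Ser — nonsynonymous.
Codon 4: CCU Pro / UCU Ser — nonsynonymous.
Codon 5: CAG Gln / CAG Gln — identical.
Codon 6: CUU Leu / CCA Pro — nonsynonymous.
Nonsynonymous differences: 5.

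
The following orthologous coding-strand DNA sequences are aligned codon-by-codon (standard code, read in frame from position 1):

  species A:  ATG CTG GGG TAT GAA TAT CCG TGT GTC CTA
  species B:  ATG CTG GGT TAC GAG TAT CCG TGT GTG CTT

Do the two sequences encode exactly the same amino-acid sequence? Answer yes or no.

Codon 1: ATG Met / ATG Met — identical.
Codon 2: CTG Leu / CTG Leu — identical.
Codon 3: GGG Gly / GGT Gly — synonymous.
Codon 4: TAT Tyr / TAC Tyr — synonymous.
Codon 5: GAA Glu / GAG Glu — synonymous.
Codon 6: TAT Tyr / TAT Tyr — identical.
Codon 7: CCG Pro / CCG Pro — identical.
Codon 8: TGT Cys / TGT Cys — identical.
Codon 9: GTC Val / GTG Val — synonymous.
Codon 10: CTA Leu / CTT Leu — synonymous.
Nonsynonymous differences: 0 → same protein.

yes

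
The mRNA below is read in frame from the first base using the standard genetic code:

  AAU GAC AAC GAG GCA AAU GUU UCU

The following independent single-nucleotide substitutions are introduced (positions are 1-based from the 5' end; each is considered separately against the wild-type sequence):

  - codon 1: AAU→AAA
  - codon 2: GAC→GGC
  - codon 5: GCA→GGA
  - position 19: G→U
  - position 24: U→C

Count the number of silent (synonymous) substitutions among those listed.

Codon 1: AAU (Asn) → AAA (Lys) — missense.
Codon 2: GAC (Asp) → GGC (Gly) — missense.
Codon 5: GCA (Ala) → GGA (Gly) — missense.
Codon 7: GUU (Val) → UUU (Phe) — missense.
Codon 8: UCU (Ser) → UCC (Ser) — synonymous.
Synonymous: 1 of 5.

1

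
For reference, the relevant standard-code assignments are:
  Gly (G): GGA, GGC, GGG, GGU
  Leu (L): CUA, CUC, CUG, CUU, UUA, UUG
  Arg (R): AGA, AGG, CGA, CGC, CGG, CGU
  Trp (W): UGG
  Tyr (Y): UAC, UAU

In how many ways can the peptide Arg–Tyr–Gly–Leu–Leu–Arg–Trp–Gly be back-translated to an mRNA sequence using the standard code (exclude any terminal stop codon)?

Arg: 6 codons.
Tyr: 2 codons.
Gly: 4 codons.
Leu: 6 codons.
Leu: 6 codons.
Arg: 6 codons.
Trp: 1 codon.
Gly: 4 codons.
6 × 2 × 4 × 6 × 6 × 6 × 1 × 4 = 41472.

41472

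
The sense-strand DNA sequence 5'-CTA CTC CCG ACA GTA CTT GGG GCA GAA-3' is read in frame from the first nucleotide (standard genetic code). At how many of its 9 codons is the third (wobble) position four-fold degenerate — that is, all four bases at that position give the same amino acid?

Codon 1 CTA (Leu): third position 4-fold.
Codon 2 CTC (Leu): third position 4-fold.
Codon 3 CCG (Pro): third position 4-fold.
Codon 4 ACA (Thr): third position 4-fold.
Codon 5 GTA (Val): third position 4-fold.
Codon 6 CTT (Leu): third position 4-fold.
Codon 7 GGG (Gly): third position 4-fold.
Codon 8 GCA (Ala): third position 4-fold.
Codon 9 GAA (Glu): third position 2-fold.
Four-fold degenerate third positions: 8.

8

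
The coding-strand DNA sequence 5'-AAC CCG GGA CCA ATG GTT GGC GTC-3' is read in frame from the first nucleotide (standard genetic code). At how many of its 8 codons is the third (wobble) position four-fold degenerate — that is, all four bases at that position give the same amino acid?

6

Codon 1 AAC (Asn): third position 2-fold.
Codon 2 CCG (Pro): third position 4-fold.
Codon 3 GGA (Gly): third position 4-fold.
Codon 4 CCA (Pro): third position 4-fold.
Codon 5 ATG (Met): third position 1-fold.
Codon 6 GTT (Val): third position 4-fold.
Codon 7 GGC (Gly): third position 4-fold.
Codon 8 GTC (Val): third position 4-fold.
Four-fold degenerate third positions: 6.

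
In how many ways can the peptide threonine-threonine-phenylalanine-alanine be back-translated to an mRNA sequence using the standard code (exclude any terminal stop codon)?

128

Thr: 4 codons.
Thr: 4 codons.
Phe: 2 codons.
Ala: 4 codons.
4 × 4 × 2 × 4 = 128.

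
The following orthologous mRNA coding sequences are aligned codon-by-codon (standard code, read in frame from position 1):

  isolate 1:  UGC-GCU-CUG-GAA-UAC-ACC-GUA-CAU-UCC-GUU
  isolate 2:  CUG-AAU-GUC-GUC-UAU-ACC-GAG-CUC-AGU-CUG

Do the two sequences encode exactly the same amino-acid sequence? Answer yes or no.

Codon 1: UGC Cys / CUG Leu — nonsynonymous.
Codon 2: GCU Ala / AAU Asn — nonsynonymous.
Codon 3: CUG Leu / GUC Val — nonsynonymous.
Codon 4: GAA Glu / GUC Val — nonsynonymous.
Codon 5: UAC Tyr / UAU Tyr — synonymous.
Codon 6: ACC Thr / ACC Thr — identical.
Codon 7: GUA Val / GAG Glu — nonsynonymous.
Codon 8: CAU His / CUC Leu — nonsynonymous.
Codon 9: UCC Ser / AGU Ser — synonymous.
Codon 10: GUU Val / CUG Leu — nonsynonymous.
Nonsynonymous differences: 7 → different protein.

no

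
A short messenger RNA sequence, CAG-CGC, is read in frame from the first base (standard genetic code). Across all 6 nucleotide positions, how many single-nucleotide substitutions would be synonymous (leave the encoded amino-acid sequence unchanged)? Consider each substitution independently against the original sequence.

Codon 1 (CAG, Gln): 1 synonymous substitution.
Codon 2 (CGC, Arg): 3 synonymous substitutions.
Total: 1 + 3 = 4.

4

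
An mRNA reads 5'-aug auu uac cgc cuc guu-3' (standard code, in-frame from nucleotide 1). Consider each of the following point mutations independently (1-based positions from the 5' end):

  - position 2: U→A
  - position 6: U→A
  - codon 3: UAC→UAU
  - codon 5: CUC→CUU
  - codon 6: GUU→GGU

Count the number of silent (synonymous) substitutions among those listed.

Codon 1: AUG (Met) → AAG (Lys) — missense.
Codon 2: AUU (Ile) → AUA (Ile) — synonymous.
Codon 3: UAC (Tyr) → UAU (Tyr) — synonymous.
Codon 5: CUC (Leu) → CUU (Leu) — synonymous.
Codon 6: GUU (Val) → GGU (Gly) — missense.
Synonymous: 3 of 5.

3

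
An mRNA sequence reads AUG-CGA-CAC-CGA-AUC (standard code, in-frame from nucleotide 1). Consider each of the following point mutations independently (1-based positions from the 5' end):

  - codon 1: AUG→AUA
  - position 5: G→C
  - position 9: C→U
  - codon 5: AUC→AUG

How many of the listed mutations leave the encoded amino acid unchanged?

1

Codon 1: AUG (Met) → AUA (Ile) — missense.
Codon 2: CGA (Arg) → CCA (Pro) — missense.
Codon 3: CAC (His) → CAU (His) — synonymous.
Codon 5: AUC (Ile) → AUG (Met) — missense.
Synonymous: 1 of 4.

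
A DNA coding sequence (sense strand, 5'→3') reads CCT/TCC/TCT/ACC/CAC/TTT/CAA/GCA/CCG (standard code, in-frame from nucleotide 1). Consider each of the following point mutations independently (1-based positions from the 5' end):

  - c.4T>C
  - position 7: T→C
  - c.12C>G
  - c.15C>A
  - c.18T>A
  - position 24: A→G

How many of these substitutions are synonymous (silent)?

2

Codon 2: TCC (Ser) → CCC (Pro) — missense.
Codon 3: TCT (Ser) → CCT (Pro) — missense.
Codon 4: ACC (Thr) → ACG (Thr) — synonymous.
Codon 5: CAC (His) → CAA (Gln) — missense.
Codon 6: TTT (Phe) → TTA (Leu) — missense.
Codon 8: GCA (Ala) → GCG (Ala) — synonymous.
Synonymous: 2 of 6.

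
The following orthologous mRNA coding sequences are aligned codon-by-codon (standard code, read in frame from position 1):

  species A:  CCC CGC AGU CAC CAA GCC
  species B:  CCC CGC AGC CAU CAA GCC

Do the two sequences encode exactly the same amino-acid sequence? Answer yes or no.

Codon 1: CCC Pro / CCC Pro — identical.
Codon 2: CGC Arg / CGC Arg — identical.
Codon 3: AGU Ser / AGC Ser — synonymous.
Codon 4: CAC His / CAU His — synonymous.
Codon 5: CAA Gln / CAA Gln — identical.
Codon 6: GCC Ala / GCC Ala — identical.
Nonsynonymous differences: 0 → same protein.

yes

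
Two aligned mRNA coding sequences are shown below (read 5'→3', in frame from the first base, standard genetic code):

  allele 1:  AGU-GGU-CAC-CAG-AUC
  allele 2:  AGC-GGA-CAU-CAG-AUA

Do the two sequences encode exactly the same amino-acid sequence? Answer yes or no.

Codon 1: AGU Ser / AGC Ser — synonymous.
Codon 2: GGU Gly / GGA Gly — synonymous.
Codon 3: CAC His / CAU His — synonymous.
Codon 4: CAG Gln / CAG Gln — identical.
Codon 5: AUC Ile / AUA Ile — synonymous.
Nonsynonymous differences: 0 → same protein.

yes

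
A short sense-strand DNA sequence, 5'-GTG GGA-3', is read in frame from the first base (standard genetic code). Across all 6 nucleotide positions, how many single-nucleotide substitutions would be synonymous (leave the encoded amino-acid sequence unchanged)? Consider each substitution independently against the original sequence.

6

Codon 1 (GTG, Val): 3 synonymous substitutions.
Codon 2 (GGA, Gly): 3 synonymous substitutions.
Total: 3 + 3 = 6.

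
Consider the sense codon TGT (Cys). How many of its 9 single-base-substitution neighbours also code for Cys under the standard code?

1

Position 1: none → 0 synonymous.
Position 2: none → 0 synonymous.
Position 3: TGC → 1 synonymous.
Total: 0 + 0 + 1 = 1.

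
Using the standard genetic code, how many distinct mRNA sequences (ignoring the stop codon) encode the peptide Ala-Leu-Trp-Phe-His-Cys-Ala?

768

Ala: 4 codons.
Leu: 6 codons.
Trp: 1 codon.
Phe: 2 codons.
His: 2 codons.
Cys: 2 codons.
Ala: 4 codons.
4 × 6 × 1 × 2 × 2 × 2 × 4 = 768.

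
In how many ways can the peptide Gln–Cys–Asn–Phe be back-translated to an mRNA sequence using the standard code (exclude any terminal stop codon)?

Gln: 2 codons.
Cys: 2 codons.
Asn: 2 codons.
Phe: 2 codons.
2 × 2 × 2 × 2 = 16.

16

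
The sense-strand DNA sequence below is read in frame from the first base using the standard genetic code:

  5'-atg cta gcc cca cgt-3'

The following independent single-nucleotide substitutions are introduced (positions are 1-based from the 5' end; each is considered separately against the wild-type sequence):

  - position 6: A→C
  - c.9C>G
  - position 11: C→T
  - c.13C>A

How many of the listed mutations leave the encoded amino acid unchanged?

Codon 2: CTA (Leu) → CTC (Leu) — synonymous.
Codon 3: GCC (Ala) → GCG (Ala) — synonymous.
Codon 4: CCA (Pro) → CTA (Leu) — missense.
Codon 5: CGT (Arg) → AGT (Ser) — missense.
Synonymous: 2 of 4.

2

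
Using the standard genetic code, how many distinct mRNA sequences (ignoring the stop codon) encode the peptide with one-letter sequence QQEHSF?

192

Gln: 2 codons.
Gln: 2 codons.
Glu: 2 codons.
His: 2 codons.
Ser: 6 codons.
Phe: 2 codons.
2 × 2 × 2 × 2 × 6 × 2 = 192.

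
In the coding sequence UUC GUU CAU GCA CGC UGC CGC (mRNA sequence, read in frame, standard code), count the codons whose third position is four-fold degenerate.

Codon 1 UUC (Phe): third position 2-fold.
Codon 2 GUU (Val): third position 4-fold.
Codon 3 CAU (His): third position 2-fold.
Codon 4 GCA (Ala): third position 4-fold.
Codon 5 CGC (Arg): third position 4-fold.
Codon 6 UGC (Cys): third position 2-fold.
Codon 7 CGC (Arg): third position 4-fold.
Four-fold degenerate third positions: 4.

4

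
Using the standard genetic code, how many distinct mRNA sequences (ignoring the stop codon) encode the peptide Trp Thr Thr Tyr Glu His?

128

Trp: 1 codon.
Thr: 4 codons.
Thr: 4 codons.
Tyr: 2 codons.
Glu: 2 codons.
His: 2 codons.
1 × 4 × 4 × 2 × 2 × 2 = 128.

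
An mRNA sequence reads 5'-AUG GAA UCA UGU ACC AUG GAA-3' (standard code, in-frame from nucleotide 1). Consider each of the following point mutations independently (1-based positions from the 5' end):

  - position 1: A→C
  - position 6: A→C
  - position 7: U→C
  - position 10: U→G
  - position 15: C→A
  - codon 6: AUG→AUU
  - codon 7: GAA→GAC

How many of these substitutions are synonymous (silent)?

1

Codon 1: AUG (Met) → CUG (Leu) — missense.
Codon 2: GAA (Glu) → GAC (Asp) — missense.
Codon 3: UCA (Ser) → CCA (Pro) — missense.
Codon 4: UGU (Cys) → GGU (Gly) — missense.
Codon 5: ACC (Thr) → ACA (Thr) — synonymous.
Codon 6: AUG (Met) → AUU (Ile) — missense.
Codon 7: GAA (Glu) → GAC (Asp) — missense.
Synonymous: 1 of 7.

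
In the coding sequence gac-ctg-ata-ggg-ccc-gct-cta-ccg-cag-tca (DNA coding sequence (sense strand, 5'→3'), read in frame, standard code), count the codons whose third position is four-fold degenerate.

7

Codon 1 GAC (Asp): third position 2-fold.
Codon 2 CTG (Leu): third position 4-fold.
Codon 3 ATA (Ile): third position 3-fold.
Codon 4 GGG (Gly): third position 4-fold.
Codon 5 CCC (Pro): third position 4-fold.
Codon 6 GCT (Ala): third position 4-fold.
Codon 7 CTA (Leu): third position 4-fold.
Codon 8 CCG (Pro): third position 4-fold.
Codon 9 CAG (Gln): third position 2-fold.
Codon 10 TCA (Ser): third position 4-fold.
Four-fold degenerate third positions: 7.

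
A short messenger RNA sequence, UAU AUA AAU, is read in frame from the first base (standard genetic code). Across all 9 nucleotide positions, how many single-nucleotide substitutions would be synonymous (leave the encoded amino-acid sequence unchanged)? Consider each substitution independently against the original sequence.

Codon 1 (UAU, Tyr): 1 synonymous substitution.
Codon 2 (AUA, Ile): 2 synonymous substitutions.
Codon 3 (AAU, Asn): 1 synonymous substitution.
Total: 1 + 2 + 1 = 4.

4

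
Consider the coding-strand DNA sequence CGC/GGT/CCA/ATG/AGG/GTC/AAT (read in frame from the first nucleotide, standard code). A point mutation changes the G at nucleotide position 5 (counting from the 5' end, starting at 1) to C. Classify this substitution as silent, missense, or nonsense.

Position 5 falls in codon 2: GGT → Gly.
After the substitution the codon is GCT → Ala.
Gly ≠ Ala, so this is a missense mutation.

missense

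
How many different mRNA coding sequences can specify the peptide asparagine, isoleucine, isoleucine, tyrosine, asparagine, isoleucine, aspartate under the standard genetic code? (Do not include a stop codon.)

432

Asn: 2 codons.
Ile: 3 codons.
Ile: 3 codons.
Tyr: 2 codons.
Asn: 2 codons.
Ile: 3 codons.
Asp: 2 codons.
2 × 3 × 3 × 2 × 2 × 3 × 2 = 432.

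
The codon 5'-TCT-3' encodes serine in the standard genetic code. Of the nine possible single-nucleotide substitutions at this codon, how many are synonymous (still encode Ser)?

Position 1: none → 0 synonymous.
Position 2: none → 0 synonymous.
Position 3: TCC, TCA, TCG → 3 synonymous.
Total: 0 + 0 + 3 = 3.

3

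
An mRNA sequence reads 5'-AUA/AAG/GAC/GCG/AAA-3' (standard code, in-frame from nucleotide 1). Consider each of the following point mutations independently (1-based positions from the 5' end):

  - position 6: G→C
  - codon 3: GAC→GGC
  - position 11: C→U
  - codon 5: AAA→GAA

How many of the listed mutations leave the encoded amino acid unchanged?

0

Codon 2: AAG (Lys) → AAC (Asn) — missense.
Codon 3: GAC (Asp) → GGC (Gly) — missense.
Codon 4: GCG (Ala) → GUG (Val) — missense.
Codon 5: AAA (Lys) → GAA (Glu) — missense.
Synonymous: 0 of 4.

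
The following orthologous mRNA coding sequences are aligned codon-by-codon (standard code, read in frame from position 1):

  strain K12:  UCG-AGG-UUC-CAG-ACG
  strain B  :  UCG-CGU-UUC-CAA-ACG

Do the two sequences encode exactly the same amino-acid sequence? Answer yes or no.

yes

Codon 1: UCG Ser / UCG Ser — identical.
Codon 2: AGG Arg / CGU Arg — synonymous.
Codon 3: UUC Phe / UUC Phe — identical.
Codon 4: CAG Gln / CAA Gln — synonymous.
Codon 5: ACG Thr / ACG Thr — identical.
Nonsynonymous differences: 0 → same protein.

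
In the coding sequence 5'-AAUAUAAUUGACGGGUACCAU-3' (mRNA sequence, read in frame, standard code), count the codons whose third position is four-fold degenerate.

Codon 1 AAU (Asn): third position 2-fold.
Codon 2 AUA (Ile): third position 3-fold.
Codon 3 AUU (Ile): third position 3-fold.
Codon 4 GAC (Asp): third position 2-fold.
Codon 5 GGG (Gly): third position 4-fold.
Codon 6 UAC (Tyr): third position 2-fold.
Codon 7 CAU (His): third position 2-fold.
Four-fold degenerate third positions: 1.

1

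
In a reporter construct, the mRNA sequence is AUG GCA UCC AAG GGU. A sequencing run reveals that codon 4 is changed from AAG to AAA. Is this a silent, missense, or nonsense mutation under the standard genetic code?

silent

Position 12 falls in codon 4: AAG → Lys.
After the substitution the codon is AAA → Lys.
Both encode Lys, so the change is synonymous.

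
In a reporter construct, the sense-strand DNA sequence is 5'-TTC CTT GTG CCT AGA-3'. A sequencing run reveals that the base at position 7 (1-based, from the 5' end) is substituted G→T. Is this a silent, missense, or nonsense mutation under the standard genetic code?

Position 7 falls in codon 3: GTG → Val.
After the substitution the codon is TTG → Leu.
Val ≠ Leu, so this is a missense mutation.

missense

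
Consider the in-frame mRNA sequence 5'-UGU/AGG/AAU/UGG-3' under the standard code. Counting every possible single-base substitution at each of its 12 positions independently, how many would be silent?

Codon 1 (UGU, Cys): 1 synonymous substitution.
Codon 2 (AGG, Arg): 2 synonymous substitutions.
Codon 3 (AAU, Asn): 1 synonymous substitution.
Codon 4 (UGG, Trp): 0 synonymous substitutions.
Total: 1 + 2 + 1 + 0 = 4.

4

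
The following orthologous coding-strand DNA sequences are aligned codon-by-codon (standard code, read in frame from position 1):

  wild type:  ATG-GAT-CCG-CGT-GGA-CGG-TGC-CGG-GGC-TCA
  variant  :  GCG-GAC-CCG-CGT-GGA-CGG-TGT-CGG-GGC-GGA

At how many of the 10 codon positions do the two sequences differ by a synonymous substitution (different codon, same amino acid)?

Codon 1: ATG Met / GCG Ala — nonsynonymous.
Codon 2: GAT Asp / GAC Asp — synonymous.
Codon 3: CCG Pro / CCG Pro — identical.
Codon 4: CGT Arg / CGT Arg — identical.
Codon 5: GGA Gly / GGA Gly — identical.
Codon 6: CGG Arg / CGG Arg — identical.
Codon 7: TGC Cys / TGT Cys — synonymous.
Codon 8: CGG Arg / CGG Arg — identical.
Codon 9: GGC Gly / GGC Gly — identical.
Codon 10: TCA Ser / GGA Gly — nonsynonymous.
Synonymous differences: 2.

2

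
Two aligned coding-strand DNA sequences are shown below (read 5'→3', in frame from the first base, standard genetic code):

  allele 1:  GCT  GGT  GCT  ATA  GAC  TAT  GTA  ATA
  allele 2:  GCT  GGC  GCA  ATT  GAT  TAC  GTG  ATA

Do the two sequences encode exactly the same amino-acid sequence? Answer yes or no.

Codon 1: GCT Ala / GCT Ala — identical.
Codon 2: GGT Gly / GGC Gly — synonymous.
Codon 3: GCT Ala / GCA Ala — synonymous.
Codon 4: ATA Ile / ATT Ile — synonymous.
Codon 5: GAC Asp / GAT Asp — synonymous.
Codon 6: TAT Tyr / TAC Tyr — synonymous.
Codon 7: GTA Val / GTG Val — synonymous.
Codon 8: ATA Ile / ATA Ile — identical.
Nonsynonymous differences: 0 → same protein.

yes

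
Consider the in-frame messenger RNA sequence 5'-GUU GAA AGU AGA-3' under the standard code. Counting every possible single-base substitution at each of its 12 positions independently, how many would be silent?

7

Codon 1 (GUU, Val): 3 synonymous substitutions.
Codon 2 (GAA, Glu): 1 synonymous substitution.
Codon 3 (AGU, Ser): 1 synonymous substitution.
Codon 4 (AGA, Arg): 2 synonymous substitutions.
Total: 3 + 1 + 1 + 2 = 7.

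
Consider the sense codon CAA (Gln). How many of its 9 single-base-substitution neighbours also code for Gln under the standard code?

Position 1: none → 0 synonymous.
Position 2: none → 0 synonymous.
Position 3: CAG → 1 synonymous.
Total: 0 + 0 + 1 = 1.

1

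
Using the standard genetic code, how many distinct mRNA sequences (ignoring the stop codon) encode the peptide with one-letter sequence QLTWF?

Gln: 2 codons.
Leu: 6 codons.
Thr: 4 codons.
Trp: 1 codon.
Phe: 2 codons.
2 × 6 × 4 × 1 × 2 = 96.

96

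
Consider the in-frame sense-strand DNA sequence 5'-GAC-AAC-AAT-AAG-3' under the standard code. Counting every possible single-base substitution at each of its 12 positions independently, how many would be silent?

Codon 1 (GAC, Asp): 1 synonymous substitution.
Codon 2 (AAC, Asn): 1 synonymous substitution.
Codon 3 (AAT, Asn): 1 synonymous substitution.
Codon 4 (AAG, Lys): 1 synonymous substitution.
Total: 1 + 1 + 1 + 1 = 4.

4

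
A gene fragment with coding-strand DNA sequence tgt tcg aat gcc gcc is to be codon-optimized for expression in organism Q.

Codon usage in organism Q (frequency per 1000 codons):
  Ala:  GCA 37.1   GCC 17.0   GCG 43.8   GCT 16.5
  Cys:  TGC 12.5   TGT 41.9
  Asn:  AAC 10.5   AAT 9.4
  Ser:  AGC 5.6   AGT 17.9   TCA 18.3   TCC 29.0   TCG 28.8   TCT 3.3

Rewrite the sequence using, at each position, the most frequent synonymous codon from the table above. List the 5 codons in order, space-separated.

TGT TCC AAC GCG GCG

Codon 1 (Cys): best is TGT at 41.9.
Codon 2 (Ser): best is TCC at 29.0.
Codon 3 (Asn): best is AAC at 10.5.
Codon 4 (Ala): best is GCG at 43.8.
Codon 5 (Ala): best is GCG at 43.8.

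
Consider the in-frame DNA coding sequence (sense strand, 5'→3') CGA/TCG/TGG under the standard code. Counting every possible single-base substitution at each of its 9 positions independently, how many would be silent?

Codon 1 (CGA, Arg): 4 synonymous substitutions.
Codon 2 (TCG, Ser): 3 synonymous substitutions.
Codon 3 (TGG, Trp): 0 synonymous substitutions.
Total: 4 + 3 + 0 = 7.

7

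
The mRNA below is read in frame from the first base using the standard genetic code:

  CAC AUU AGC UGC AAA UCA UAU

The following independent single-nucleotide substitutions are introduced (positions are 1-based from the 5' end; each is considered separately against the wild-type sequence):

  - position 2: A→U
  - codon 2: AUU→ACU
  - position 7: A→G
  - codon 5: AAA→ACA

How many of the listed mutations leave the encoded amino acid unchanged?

0

Codon 1: CAC (His) → CUC (Leu) — missense.
Codon 2: AUU (Ile) → ACU (Thr) — missense.
Codon 3: AGC (Ser) → GGC (Gly) — missense.
Codon 5: AAA (Lys) → ACA (Thr) — missense.
Synonymous: 0 of 4.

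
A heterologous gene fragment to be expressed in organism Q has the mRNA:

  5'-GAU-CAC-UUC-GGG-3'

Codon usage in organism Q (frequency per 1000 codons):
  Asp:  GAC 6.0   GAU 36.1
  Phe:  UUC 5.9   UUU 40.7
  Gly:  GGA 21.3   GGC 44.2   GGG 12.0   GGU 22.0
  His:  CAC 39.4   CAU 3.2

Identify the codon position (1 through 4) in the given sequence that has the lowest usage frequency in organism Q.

3

Codon 1 GAU (Asp): 36.1 per 1000.
Codon 2 CAC (His): 39.4 per 1000.
Codon 3 UUC (Phe): 5.9 per 1000.
Codon 4 GGG (Gly): 12.0 per 1000.
Lowest frequency is 5.9 at codon 3.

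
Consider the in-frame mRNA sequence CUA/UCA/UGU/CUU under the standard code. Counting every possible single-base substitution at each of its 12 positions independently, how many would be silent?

Codon 1 (CUA, Leu): 4 synonymous substitutions.
Codon 2 (UCA, Ser): 3 synonymous substitutions.
Codon 3 (UGU, Cys): 1 synonymous substitution.
Codon 4 (CUU, Leu): 3 synonymous substitutions.
Total: 4 + 3 + 1 + 3 = 11.

11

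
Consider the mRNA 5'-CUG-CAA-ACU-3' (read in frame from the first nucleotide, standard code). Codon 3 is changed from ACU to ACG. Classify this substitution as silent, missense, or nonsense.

Position 9 falls in codon 3: ACU → Thr.
After the substitution the codon is ACG → Thr.
Both encode Thr, so the change is synonymous.

silent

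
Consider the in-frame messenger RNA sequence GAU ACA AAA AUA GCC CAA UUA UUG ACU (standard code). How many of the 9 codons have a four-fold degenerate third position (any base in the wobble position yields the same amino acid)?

3

Codon 1 GAU (Asp): third position 2-fold.
Codon 2 ACA (Thr): third position 4-fold.
Codon 3 AAA (Lys): third position 2-fold.
Codon 4 AUA (Ile): third position 3-fold.
Codon 5 GCC (Ala): third position 4-fold.
Codon 6 CAA (Gln): third position 2-fold.
Codon 7 UUA (Leu): third position 2-fold.
Codon 8 UUG (Leu): third position 2-fold.
Codon 9 ACU (Thr): third position 4-fold.
Four-fold degenerate third positions: 3.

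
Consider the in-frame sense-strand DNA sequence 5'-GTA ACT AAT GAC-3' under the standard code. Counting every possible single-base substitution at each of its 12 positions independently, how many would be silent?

8

Codon 1 (GTA, Val): 3 synonymous substitutions.
Codon 2 (ACT, Thr): 3 synonymous substitutions.
Codon 3 (AAT, Asn): 1 synonymous substitution.
Codon 4 (GAC, Asp): 1 synonymous substitution.
Total: 3 + 3 + 1 + 1 = 8.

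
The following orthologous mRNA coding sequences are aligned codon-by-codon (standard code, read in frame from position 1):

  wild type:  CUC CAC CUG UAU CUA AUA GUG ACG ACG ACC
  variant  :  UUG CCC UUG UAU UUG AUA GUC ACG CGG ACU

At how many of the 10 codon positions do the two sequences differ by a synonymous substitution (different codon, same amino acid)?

Codon 1: CUC Leu / UUG Leu — synonymous.
Codon 2: CAC His / CCC Pro — nonsynonymous.
Codon 3: CUG Leu / UUG Leu — synonymous.
Codon 4: UAU Tyr / UAU Tyr — identical.
Codon 5: CUA Leu / UUG Leu — synonymous.
Codon 6: AUA Ile / AUA Ile — identical.
Codon 7: GUG Val / GUC Val — synonymous.
Codon 8: ACG Thr / ACG Thr — identical.
Codon 9: ACG Thr / CGG Arg — nonsynonymous.
Codon 10: ACC Thr / ACU Thr — synonymous.
Synonymous differences: 5.

5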